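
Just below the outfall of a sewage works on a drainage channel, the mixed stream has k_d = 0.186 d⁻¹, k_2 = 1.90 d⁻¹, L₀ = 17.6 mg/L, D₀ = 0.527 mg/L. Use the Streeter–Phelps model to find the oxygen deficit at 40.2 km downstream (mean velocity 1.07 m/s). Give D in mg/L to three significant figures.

D ≈ 1.16 mg/L

Travel time t = x/v = 40.2 km / (1.07 m/s) = 40200 m / 1.07 m/s = 37570 s = 0.4348 d.
k_d L₀/(k_2−k_d) = 0.186×17.6/(1.90−0.186) = 3.274/1.714 = 1.910 mg/L.
e^(−k_d t) = e^(−0.186×0.4348) = 0.9223; e^(−k_2 t) = e^(−1.90×0.4348) = 0.4377.
D = 1.910 × (0.9223 − 0.4377) + 0.527 × 0.4377 = 0.9255 + 0.2307 = 1.156 mg/L.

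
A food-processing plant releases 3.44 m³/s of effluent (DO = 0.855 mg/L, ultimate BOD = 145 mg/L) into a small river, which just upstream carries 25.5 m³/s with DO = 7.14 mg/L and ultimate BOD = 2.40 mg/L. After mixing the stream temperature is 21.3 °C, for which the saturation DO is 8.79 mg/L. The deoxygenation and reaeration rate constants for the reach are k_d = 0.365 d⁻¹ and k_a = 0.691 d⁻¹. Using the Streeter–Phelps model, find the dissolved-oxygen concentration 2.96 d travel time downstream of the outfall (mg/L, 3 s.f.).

Mixed DO = (25.5×7.14 + 3.44×0.855)/(25.5+3.44) = 185.0/28.94 = 6.393 mg/L.
Mixed L₀ = (25.5×2.40 + 3.44×145)/(28.94) = 560.0/28.94 = 19.35 mg/L.
Initial deficit D₀ = C_s − DO₀ = 8.79 − 6.393 = 2.397 mg/L.
D(2.96) = [0.365×19.35/(0.691−0.365)](e^(−0.365×2.96) − e^(−0.691×2.96)) + 2.397 e^(−0.691×2.96)
= 21.67 × (0.3395 − 0.1293) + 2.397 × 0.1293 = 4.862 mg/L.
DO = 8.79 − 4.862 = 3.928 mg/L.

DO ≈ 3.93 mg/L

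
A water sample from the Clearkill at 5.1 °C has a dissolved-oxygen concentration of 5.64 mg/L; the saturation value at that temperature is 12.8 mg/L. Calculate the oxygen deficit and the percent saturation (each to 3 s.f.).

D = C_s − C = 12.8 − 5.64 = 7.16 mg/L.
% saturation = 5.64/12.8 × 100 = 44.1 %.

D ≈ 7.16 mg/L; 44.1 % saturation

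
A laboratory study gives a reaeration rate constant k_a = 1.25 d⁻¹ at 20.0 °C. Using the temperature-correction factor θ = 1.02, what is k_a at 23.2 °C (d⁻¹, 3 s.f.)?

k_a ≈ 1.33 d⁻¹

k_a(T₂) = k_a(T₁) · θ^(T₂−T₁) = 1.25 × 1.02^(23.2−20.0)
= 1.25 × 1.02^3.20 = 1.25 × 1.065 = 1.332 d⁻¹.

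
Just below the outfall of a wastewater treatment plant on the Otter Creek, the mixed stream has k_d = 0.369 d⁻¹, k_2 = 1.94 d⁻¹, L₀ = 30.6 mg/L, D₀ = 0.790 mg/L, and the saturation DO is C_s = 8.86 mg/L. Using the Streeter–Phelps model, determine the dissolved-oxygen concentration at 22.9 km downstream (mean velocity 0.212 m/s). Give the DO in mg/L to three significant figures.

DO ≈ 4.89 mg/L

Travel time t = x/v = 22.9 km / (0.212 m/s) = 22900 m / 0.212 m/s = 108000 s = 1.250 d.
k_d L₀/(k_2−k_d) = 0.369×30.6/(1.94−0.369) = 11.29/1.571 = 7.187 mg/L.
e^(−k_d t) = e^(−0.369×1.250) = 0.6304; e^(−k_2 t) = e^(−1.94×1.250) = 0.08844.
D = 7.187 × (0.6304 − 0.08844) + 0.790 × 0.08844 = 3.896 + 0.06987 = 3.965 mg/L.
DO = C_s − D = 8.86 − 3.965 = 4.895 mg/L.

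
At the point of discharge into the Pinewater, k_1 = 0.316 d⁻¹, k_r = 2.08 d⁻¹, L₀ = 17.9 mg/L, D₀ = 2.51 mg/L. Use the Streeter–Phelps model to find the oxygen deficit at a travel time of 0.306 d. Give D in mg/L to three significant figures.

k_1 L₀/(k_r−k_1) = 0.316×17.9/(2.08−0.316) = 5.656/1.764 = 3.207 mg/L.
e^(−k_1 t) = e^(−0.316×0.3060) = 0.9078; e^(−k_r t) = e^(−2.08×0.3060) = 0.5292.
D = 3.207 × (0.9078 − 0.5292) + 2.51 × 0.5292 = 1.214 + 1.328 = 2.542 mg/L.

D ≈ 2.54 mg/L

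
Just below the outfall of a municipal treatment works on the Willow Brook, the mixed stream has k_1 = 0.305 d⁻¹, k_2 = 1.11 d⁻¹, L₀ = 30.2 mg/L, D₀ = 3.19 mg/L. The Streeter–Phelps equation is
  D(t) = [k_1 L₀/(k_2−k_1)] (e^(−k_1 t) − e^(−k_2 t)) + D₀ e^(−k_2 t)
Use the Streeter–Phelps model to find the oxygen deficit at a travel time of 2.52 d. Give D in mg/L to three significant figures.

D ≈ 4.80 mg/L

k_1 L₀/(k_2−k_1) = 0.305×30.2/(1.11−0.305) = 9.211/0.8050 = 11.44 mg/L.
e^(−k_1 t) = e^(−0.305×2.520) = 0.4637; e^(−k_2 t) = e^(−1.11×2.520) = 0.06098.
D = 11.44 × (0.4637 − 0.06098) + 3.19 × 0.06098 = 4.608 + 0.1945 = 4.802 mg/L.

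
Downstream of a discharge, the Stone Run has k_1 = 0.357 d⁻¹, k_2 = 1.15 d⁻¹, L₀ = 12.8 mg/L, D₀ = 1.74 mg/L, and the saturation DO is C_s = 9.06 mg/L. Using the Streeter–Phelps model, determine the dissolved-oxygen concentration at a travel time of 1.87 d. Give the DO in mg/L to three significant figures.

k_1 L₀/(k_2−k_1) = 0.357×12.8/(1.15−0.357) = 4.570/0.7930 = 5.762 mg/L.
e^(−k_1 t) = e^(−0.357×1.870) = 0.5129; e^(−k_2 t) = e^(−1.15×1.870) = 0.1164.
D = 5.762 × (0.5129 − 0.1164) + 1.74 × 0.1164 = 2.285 + 0.2026 = 2.487 mg/L.
DO = C_s − D = 9.06 − 2.487 = 6.573 mg/L.

DO ≈ 6.57 mg/L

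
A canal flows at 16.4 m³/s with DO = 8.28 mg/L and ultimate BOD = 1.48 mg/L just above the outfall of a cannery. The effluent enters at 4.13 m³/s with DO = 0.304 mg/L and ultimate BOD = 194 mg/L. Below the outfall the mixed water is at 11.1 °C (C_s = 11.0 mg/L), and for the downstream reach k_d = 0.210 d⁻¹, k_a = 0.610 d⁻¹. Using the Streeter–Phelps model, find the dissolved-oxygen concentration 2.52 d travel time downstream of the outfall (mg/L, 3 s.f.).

DO ≈ 2.17 mg/L

Mixed DO = (16.4×8.28 + 4.13×0.304)/(16.4+4.13) = 137.0/20.53 = 6.675 mg/L.
Mixed L₀ = (16.4×1.48 + 4.13×194)/(20.53) = 825.5/20.53 = 40.21 mg/L.
Initial deficit D₀ = C_s − DO₀ = 11.0 − 6.675 = 4.325 mg/L.
D(2.52) = [0.210×40.21/(0.610−0.210)](e^(−0.210×2.52) − e^(−0.610×2.52)) + 4.325 e^(−0.610×2.52)
= 21.11 × (0.5891 − 0.2150) + 4.325 × 0.2150 = 8.827 mg/L.
DO = 11.0 − 8.827 = 2.173 mg/L.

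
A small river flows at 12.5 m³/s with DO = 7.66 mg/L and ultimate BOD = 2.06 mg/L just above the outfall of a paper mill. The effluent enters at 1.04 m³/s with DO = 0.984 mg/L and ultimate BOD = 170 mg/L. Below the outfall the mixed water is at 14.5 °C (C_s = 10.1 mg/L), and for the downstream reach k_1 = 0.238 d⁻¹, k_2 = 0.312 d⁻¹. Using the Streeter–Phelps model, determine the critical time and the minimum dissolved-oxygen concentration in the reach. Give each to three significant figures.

Mixed DO = (12.5×7.66 + 1.04×0.984)/(12.5+1.04) = 96.77/13.54 = 7.147 mg/L.
Mixed L₀ = (12.5×2.06 + 1.04×170)/(13.54) = 202.6/13.54 = 14.96 mg/L.
Initial deficit D₀ = C_s − DO₀ = 10.1 − 7.147 = 2.953 mg/L.
t_c = (1/0.07400) ln[(0.312/0.238)(1 − 2.953×0.07400/(0.238×14.96))] = 13.51 × ln(1.230) = 2.803 d.
D_c = (0.238/0.312) × 14.96 × e^(−0.238×2.803) = 0.7628 × 14.96 × 0.5132 = 5.857 mg/L.
Minimum DO = 10.1 − 5.857 = 4.243 mg/L.

t_c ≈ 2.80 d; minimum DO ≈ 4.24 mg/L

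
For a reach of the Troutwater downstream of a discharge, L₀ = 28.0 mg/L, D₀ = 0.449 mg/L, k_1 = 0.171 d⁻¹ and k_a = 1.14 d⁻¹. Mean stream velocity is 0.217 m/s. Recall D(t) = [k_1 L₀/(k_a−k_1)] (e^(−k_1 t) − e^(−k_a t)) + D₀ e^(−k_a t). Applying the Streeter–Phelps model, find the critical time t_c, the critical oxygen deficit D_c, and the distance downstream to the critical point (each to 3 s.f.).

At the critical point dD/dt = 0, so k_1 L₀ e^(−k_1 t) = k_a D. Substituting D(t) from the Streeter–Phelps equation and solving for t gives
t_c = ln[(k_a/k_1)(1 − D₀(k_a−k_1)/(k_1 L₀))] / (k_a−k_1).
Here k_a−k_1 = 0.9690 d⁻¹ and 1 − D₀(k_a−k_1)/(k_1 L₀) = 1 − 0.449×0.9690/(0.171×28.0) = 0.9091, so
t_c = ln(6.667 × 0.9091) / 0.9690 = 1.802 / 0.9690 = 1.859 d.
D_c = (k_1/k_a) L₀ e^(−k_1 t_c) = (0.171/1.14) × 28.0 × e^(−0.171×1.859) = 0.1500 × 28.0 × 0.7276 = 3.056 mg/L.
x_c = v t_c = 0.217 m/s × 1.859 d × 86400 s/d = 34860 m ≈ 34.9 km.

t_c ≈ 1.86 d; D_c ≈ 3.06 mg/L; x_c ≈ 34.9 km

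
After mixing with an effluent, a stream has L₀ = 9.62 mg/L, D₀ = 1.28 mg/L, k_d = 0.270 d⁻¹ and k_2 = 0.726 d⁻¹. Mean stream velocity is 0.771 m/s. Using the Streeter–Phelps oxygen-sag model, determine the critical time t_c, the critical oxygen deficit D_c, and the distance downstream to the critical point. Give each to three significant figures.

t_c ≈ 1.61 d; D_c ≈ 2.32 mg/L; x_c ≈ 107 km

With k_2/k_d = 2.689 and 1 − D₀(k_2−k_d)/(k_d L₀) = 0.7753,
t_c = ln(2.689 × 0.7753) / (0.726 − 0.270) = ln(2.085) / 0.4560 = 0.7346/0.4560 = 1.611 d.
D_c = (k_d/k_2) L₀ e^(−k_d t_c) = (0.270/0.726) × 9.62 × e^(−0.270×1.611) = 0.3719 × 9.62 × 0.6473 = 2.316 mg/L.
x_c = v t_c = 0.771 m/s × 1.611 d × 86400 s/d = 107300 m ≈ 107 km.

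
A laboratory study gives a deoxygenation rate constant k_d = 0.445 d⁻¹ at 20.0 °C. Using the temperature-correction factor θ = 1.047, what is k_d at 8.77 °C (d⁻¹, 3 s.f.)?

k_d ≈ 0.266 d⁻¹

k_d(T₂) = k_d(T₁) · θ^(T₂−T₁) = 0.445 × 1.047^(8.77−20.0)
= 0.445 × 1.047^-11.2 = 0.445 × 0.5970 = 0.2657 d⁻¹.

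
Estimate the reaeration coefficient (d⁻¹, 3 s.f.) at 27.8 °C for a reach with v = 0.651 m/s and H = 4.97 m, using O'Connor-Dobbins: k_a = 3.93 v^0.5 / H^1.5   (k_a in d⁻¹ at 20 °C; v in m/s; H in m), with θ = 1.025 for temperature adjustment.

k_a ≈ 0.347 d⁻¹

k_a(20) = 3.93 × 0.651^0.5 / 4.97^1.5 = 3.93 × 0.8068 / 11.08 = 0.2862 d⁻¹.
k_a(27.8) = 0.2862 × 1.025^(27.8−20) = 0.2862 × 1.212 = 0.3470 d⁻¹.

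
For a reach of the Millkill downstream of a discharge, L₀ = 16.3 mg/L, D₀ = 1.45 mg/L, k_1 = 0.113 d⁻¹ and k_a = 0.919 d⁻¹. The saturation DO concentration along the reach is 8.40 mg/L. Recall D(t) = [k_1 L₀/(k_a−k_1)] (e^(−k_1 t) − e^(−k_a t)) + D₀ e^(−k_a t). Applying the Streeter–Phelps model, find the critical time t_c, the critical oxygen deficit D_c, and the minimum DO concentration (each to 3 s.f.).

t_c ≈ 1.35 d; D_c ≈ 1.72 mg/L; min DO ≈ 6.68 mg/L

At the critical point dD/dt = 0, so k_1 L₀ e^(−k_1 t) = k_a D. Substituting D(t) from the Streeter–Phelps equation and solving for t gives
t_c = ln[(k_a/k_1)(1 − D₀(k_a−k_1)/(k_1 L₀))] / (k_a−k_1).
Here k_a−k_1 = 0.8060 d⁻¹ and 1 − D₀(k_a−k_1)/(k_1 L₀) = 1 − 1.45×0.8060/(0.113×16.3) = 0.3655, so
t_c = ln(8.133 × 0.3655) / 0.8060 = 1.089 / 0.8060 = 1.352 d.
L(t_c) = L₀ e^(−k_1 t_c) = 16.3 × 0.8584 = 13.99 mg/L, and at the critical point k_a D_c = k_1 L, so D_c = (0.113/0.919) × 13.99 = 1.720 mg/L.
Minimum DO = C_s − D_c = 8.40 − 1.720 = 6.680 mg/L.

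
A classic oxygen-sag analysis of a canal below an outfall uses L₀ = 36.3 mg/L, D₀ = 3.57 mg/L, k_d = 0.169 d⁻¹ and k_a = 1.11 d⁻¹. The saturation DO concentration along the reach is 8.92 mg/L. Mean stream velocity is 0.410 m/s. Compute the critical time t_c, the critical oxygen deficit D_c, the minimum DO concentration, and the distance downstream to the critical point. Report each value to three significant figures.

t_c ≈ 1.16 d; D_c ≈ 4.54 mg/L; min DO ≈ 4.38 mg/L; x_c ≈ 41.0 km

t_c = [1/(k_a−k_d)] ln[(k_a/k_d)(1 − D₀(k_a−k_d)/(k_d L₀))]
= [1/(1.11−0.169)] ln[(1.11/0.169)(1 − 3.57×0.9410/(0.169×36.3))]
= (1/0.9410) ln[6.568 × 0.4524] = 1.063 × ln(2.971) = 1.063 × 1.089 = 1.157 d.
D_c = (k_d/k_a) L₀ e^(−k_d t_c) = (0.169/1.11) × 36.3 × e^(−0.169×1.157) = 0.1523 × 36.3 × 0.8224 = 4.545 mg/L.
Minimum DO = C_s − D_c = 8.92 − 4.545 = 4.375 mg/L.
x_c = v t_c = 0.410 m/s × 1.157 d × 86400 s/d = 41000 m ≈ 41.0 km.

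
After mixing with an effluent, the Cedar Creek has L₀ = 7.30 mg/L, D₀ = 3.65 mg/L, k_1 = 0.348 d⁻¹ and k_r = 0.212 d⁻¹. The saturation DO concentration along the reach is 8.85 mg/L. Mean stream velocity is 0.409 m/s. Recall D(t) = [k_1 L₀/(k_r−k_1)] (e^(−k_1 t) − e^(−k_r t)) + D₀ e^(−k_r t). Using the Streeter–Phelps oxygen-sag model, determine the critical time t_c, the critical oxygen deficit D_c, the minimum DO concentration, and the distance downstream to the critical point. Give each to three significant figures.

With k_r/k_1 = 0.6092 and 1 − D₀(k_r−k_1)/(k_1 L₀) = 1.195,
t_c = ln(0.6092 × 1.195) / (0.212 − 0.348) = ln(0.7282) / -0.1360 = -0.3171/-0.1360 = 2.332 d.
L(t_c) = L₀ e^(−k_1 t_c) = 7.30 × 0.4442 = 3.243 mg/L, and at the critical point k_r D_c = k_1 L, so D_c = (0.348/0.212) × 3.243 = 5.323 mg/L.
Minimum DO = C_s − D_c = 8.85 − 5.323 = 3.527 mg/L.
x_c = v t_c = 0.409 m/s × 2.332 d × 86400 s/d = 82400 m ≈ 82.4 km.

t_c ≈ 2.33 d; D_c ≈ 5.32 mg/L; min DO ≈ 3.53 mg/L; x_c ≈ 82.4 km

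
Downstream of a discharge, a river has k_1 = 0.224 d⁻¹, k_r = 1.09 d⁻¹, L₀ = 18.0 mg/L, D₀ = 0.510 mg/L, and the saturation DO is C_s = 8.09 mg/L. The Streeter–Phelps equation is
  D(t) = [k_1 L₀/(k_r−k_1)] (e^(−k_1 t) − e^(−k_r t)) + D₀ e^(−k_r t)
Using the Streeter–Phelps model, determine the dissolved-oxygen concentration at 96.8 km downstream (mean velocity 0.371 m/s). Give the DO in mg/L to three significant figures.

DO ≈ 5.88 mg/L

Travel time t = x/v = 96.8 km / (0.371 m/s) = 96800 m / 0.371 m/s = 260900 s = 3.020 d.
k_1 L₀/(k_r−k_1) = 0.224×18.0/(1.09−0.224) = 4.032/0.8660 = 4.656 mg/L.
e^(−k_1 t) = e^(−0.224×3.020) = 0.5084; e^(−k_r t) = e^(−1.09×3.020) = 0.03719.
D = 4.656 × (0.5084 − 0.03719) + 0.510 × 0.03719 = 2.194 + 0.01897 = 2.213 mg/L.
DO = C_s − D = 8.09 − 2.213 = 5.877 mg/L.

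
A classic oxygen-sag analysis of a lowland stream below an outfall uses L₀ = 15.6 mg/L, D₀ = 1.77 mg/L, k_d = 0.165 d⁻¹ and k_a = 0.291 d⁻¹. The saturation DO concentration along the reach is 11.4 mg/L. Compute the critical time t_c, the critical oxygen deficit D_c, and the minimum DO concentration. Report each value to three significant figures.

With k_a/k_d = 1.764 and 1 − D₀(k_a−k_d)/(k_d L₀) = 0.9134,
t_c = ln(1.764 × 0.9134) / (0.291 − 0.165) = ln(1.611) / 0.1260 = 0.4767/0.1260 = 3.784 d.
D_c = (k_d/k_a) L₀ e^(−k_d t_c) = (0.165/0.291) × 15.6 × e^(−0.165×3.784) = 0.5670 × 15.6 × 0.5356 = 4.738 mg/L.
Minimum DO = C_s − D_c = 11.4 − 4.738 = 6.662 mg/L.

t_c ≈ 3.78 d; D_c ≈ 4.74 mg/L; min DO ≈ 6.66 mg/L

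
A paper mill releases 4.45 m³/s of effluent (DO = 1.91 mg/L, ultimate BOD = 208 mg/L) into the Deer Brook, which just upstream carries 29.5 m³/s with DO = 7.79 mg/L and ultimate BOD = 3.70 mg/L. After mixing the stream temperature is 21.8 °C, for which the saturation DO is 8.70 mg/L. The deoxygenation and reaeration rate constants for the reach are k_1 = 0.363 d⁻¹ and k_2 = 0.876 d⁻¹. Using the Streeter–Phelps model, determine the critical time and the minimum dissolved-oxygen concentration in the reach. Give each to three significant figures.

Mixed DO = (29.5×7.79 + 4.45×1.91)/(29.5+4.45) = 238.3/33.95 = 7.019 mg/L.
Mixed L₀ = (29.5×3.70 + 4.45×208)/(33.95) = 1035/33.95 = 30.48 mg/L.
Initial deficit D₀ = C_s − DO₀ = 8.70 − 7.019 = 1.681 mg/L.
t_c = (1/0.5130) ln[(0.876/0.363)(1 − 1.681×0.5130/(0.363×30.48))] = 1.949 × ln(2.225) = 1.559 d.
D_c = (0.363/0.876) × 30.48 × e^(−0.363×1.559) = 0.4144 × 30.48 × 0.5678 = 7.171 mg/L.
Minimum DO = 8.70 − 7.171 = 1.529 mg/L.

t_c ≈ 1.56 d; minimum DO ≈ 1.53 mg/L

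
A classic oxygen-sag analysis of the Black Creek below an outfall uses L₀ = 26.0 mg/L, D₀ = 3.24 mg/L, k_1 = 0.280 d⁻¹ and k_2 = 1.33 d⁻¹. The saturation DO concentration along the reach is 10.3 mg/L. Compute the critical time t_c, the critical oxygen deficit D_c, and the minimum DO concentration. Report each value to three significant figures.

t_c ≈ 0.884 d; D_c ≈ 4.27 mg/L; min DO ≈ 6.03 mg/L

With k_2/k_1 = 4.750 and 1 − D₀(k_2−k_1)/(k_1 L₀) = 0.5327,
t_c = ln(4.750 × 0.5327) / (1.33 − 0.280) = ln(2.530) / 1.050 = 0.9283/1.050 = 0.8841 d.
D_c = (k_1/k_2) L₀ e^(−k_1 t_c) = (0.280/1.33) × 26.0 × e^(−0.280×0.8841) = 0.2105 × 26.0 × 0.7807 = 4.273 mg/L.
Minimum DO = C_s − D_c = 10.3 − 4.273 = 6.027 mg/L.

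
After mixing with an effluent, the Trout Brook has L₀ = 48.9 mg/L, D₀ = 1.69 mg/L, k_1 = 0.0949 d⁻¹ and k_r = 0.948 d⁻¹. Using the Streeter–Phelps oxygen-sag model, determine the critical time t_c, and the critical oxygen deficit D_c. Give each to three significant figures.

t_c ≈ 2.26 d; D_c ≈ 3.95 mg/L

At the critical point dD/dt = 0, so k_1 L₀ e^(−k_1 t) = k_r D. Substituting D(t) from the Streeter–Phelps equation and solving for t gives
t_c = ln[(k_r/k_1)(1 − D₀(k_r−k_1)/(k_1 L₀))] / (k_r−k_1).
Here k_r−k_1 = 0.8531 d⁻¹ and 1 − D₀(k_r−k_1)/(k_1 L₀) = 1 − 1.69×0.8531/(0.0949×48.9) = 0.6893, so
t_c = ln(9.989 × 0.6893) / 0.8531 = 1.929 / 0.8531 = 2.262 d.
L(t_c) = L₀ e^(−k_1 t_c) = 48.9 × 0.8068 = 39.45 mg/L, and at the critical point k_r D_c = k_1 L, so D_c = (0.0949/0.948) × 39.45 = 3.950 mg/L.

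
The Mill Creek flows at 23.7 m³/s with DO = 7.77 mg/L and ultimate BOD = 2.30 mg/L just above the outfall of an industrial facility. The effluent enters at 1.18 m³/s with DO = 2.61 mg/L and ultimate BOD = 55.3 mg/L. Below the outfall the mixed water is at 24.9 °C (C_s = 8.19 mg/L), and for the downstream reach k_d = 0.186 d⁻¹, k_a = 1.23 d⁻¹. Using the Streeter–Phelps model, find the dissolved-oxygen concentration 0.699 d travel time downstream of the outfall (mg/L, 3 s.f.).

Mixed DO = (23.7×7.77 + 1.18×2.61)/(23.7+1.18) = 187.2/24.88 = 7.525 mg/L.
Mixed L₀ = (23.7×2.30 + 1.18×55.3)/(24.88) = 119.8/24.88 = 4.814 mg/L.
Initial deficit D₀ = C_s − DO₀ = 8.19 − 7.525 = 0.6647 mg/L.
D(0.699) = [0.186×4.814/(1.23−0.186)](e^(−0.186×0.699) − e^(−1.23×0.699)) + 0.6647 e^(−1.23×0.699)
= 0.8576 × (0.8781 − 0.4233) + 0.6647 × 0.4233 = 0.6714 mg/L.
DO = 8.19 − 0.6714 = 7.519 mg/L.

DO ≈ 7.52 mg/L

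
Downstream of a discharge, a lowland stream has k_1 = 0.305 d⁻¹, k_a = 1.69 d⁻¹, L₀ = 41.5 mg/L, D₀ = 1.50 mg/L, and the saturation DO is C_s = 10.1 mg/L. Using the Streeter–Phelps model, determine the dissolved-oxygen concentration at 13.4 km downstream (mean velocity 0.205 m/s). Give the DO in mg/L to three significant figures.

Travel time t = x/v = 13.4 km / (0.205 m/s) = 13400 m / 0.205 m/s = 65370 s = 0.7565 d.
k_1 L₀/(k_a−k_1) = 0.305×41.5/(1.69−0.305) = 12.66/1.385 = 9.139 mg/L.
e^(−k_1 t) = e^(−0.305×0.7565) = 0.7939; e^(−k_a t) = e^(−1.69×0.7565) = 0.2784.
D = 9.139 × (0.7939 − 0.2784) + 1.50 × 0.2784 = 4.711 + 0.4177 = 5.129 mg/L.
DO = C_s − D = 10.1 − 5.129 = 4.971 mg/L.

DO ≈ 4.97 mg/L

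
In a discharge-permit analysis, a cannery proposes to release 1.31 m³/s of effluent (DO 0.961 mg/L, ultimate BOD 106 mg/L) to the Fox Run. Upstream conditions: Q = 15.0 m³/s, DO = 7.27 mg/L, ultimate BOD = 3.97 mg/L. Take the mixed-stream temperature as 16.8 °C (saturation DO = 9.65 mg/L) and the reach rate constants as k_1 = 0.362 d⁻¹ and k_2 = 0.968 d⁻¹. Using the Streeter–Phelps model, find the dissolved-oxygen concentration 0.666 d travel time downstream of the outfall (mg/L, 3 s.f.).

Mixed DO = (15.0×7.27 + 1.31×0.961)/(15.0+1.31) = 110.3/16.31 = 6.763 mg/L.
Mixed L₀ = (15.0×3.97 + 1.31×106)/(16.31) = 198.4/16.31 = 12.16 mg/L.
Initial deficit D₀ = C_s − DO₀ = 9.65 − 6.763 = 2.887 mg/L.
D(0.666) = [0.362×12.16/(0.968−0.362)](e^(−0.362×0.666) − e^(−0.968×0.666)) + 2.887 e^(−0.968×0.666)
= 7.267 × (0.7858 − 0.5248) + 2.887 × 0.5248 = 3.411 mg/L.
DO = 9.65 − 3.411 = 6.239 mg/L.

DO ≈ 6.24 mg/L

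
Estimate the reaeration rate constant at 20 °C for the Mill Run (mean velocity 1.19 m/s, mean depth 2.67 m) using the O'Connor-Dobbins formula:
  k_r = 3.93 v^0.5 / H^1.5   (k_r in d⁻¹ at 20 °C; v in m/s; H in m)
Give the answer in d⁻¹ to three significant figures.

k_r = 3.93 × 1.19^0.5 / 2.67^1.5 = 3.93 × 1.091 / 4.363 = 0.9827 d⁻¹.

k_r ≈ 0.983 d⁻¹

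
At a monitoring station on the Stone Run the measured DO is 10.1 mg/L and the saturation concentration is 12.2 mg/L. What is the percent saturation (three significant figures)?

82.8 % saturation

% saturation = C/C_s × 100 = 10.1/12.2 × 100 = 82.8 %.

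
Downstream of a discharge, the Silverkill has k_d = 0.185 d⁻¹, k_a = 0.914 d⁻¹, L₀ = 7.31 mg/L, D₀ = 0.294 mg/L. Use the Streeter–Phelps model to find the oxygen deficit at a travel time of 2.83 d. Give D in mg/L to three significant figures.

D ≈ 0.981 mg/L

k_d L₀/(k_a−k_d) = 0.185×7.31/(0.914−0.185) = 1.352/0.7290 = 1.855 mg/L.
e^(−k_d t) = e^(−0.185×2.830) = 0.5924; e^(−k_a t) = e^(−0.914×2.830) = 0.07527.
D = 1.855 × (0.5924 − 0.07527) + 0.294 × 0.07527 = 0.9593 + 0.02213 = 0.9815 mg/L.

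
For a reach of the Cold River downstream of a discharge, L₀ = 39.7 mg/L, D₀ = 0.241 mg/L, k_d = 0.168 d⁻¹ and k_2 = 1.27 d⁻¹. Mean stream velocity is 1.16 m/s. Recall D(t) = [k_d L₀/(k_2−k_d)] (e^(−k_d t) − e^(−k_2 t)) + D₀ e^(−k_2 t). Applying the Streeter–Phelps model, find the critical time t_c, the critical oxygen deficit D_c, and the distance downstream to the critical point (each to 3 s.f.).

At the critical point dD/dt = 0, so k_d L₀ e^(−k_d t) = k_2 D. Substituting D(t) from the Streeter–Phelps equation and solving for t gives
t_c = ln[(k_2/k_d)(1 − D₀(k_2−k_d)/(k_d L₀))] / (k_2−k_d).
Here k_2−k_d = 1.102 d⁻¹ and 1 − D₀(k_2−k_d)/(k_d L₀) = 1 − 0.241×1.102/(0.168×39.7) = 0.9602, so
t_c = ln(7.560 × 0.9602) / 1.102 = 1.982 / 1.102 = 1.799 d.
D_c = (k_d/k_2) L₀ e^(−k_d t_c) = (0.168/1.27) × 39.7 × e^(−0.168×1.799) = 0.1323 × 39.7 × 0.7392 = 3.882 mg/L.
x_c = v t_c = 1.16 m/s × 1.799 d × 86400 s/d = 180300 m ≈ 180 km.

t_c ≈ 1.80 d; D_c ≈ 3.88 mg/L; x_c ≈ 180 km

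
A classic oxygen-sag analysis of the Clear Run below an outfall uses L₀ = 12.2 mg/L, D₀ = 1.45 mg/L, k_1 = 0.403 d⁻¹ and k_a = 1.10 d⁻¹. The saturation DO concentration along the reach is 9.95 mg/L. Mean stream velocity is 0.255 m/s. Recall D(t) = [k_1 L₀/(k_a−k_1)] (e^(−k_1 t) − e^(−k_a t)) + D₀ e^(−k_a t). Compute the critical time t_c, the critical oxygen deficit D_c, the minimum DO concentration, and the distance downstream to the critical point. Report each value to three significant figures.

t_c = [1/(k_a−k_1)] ln[(k_a/k_1)(1 − D₀(k_a−k_1)/(k_1 L₀))]
= [1/(1.10−0.403)] ln[(1.10/0.403)(1 − 1.45×0.6970/(0.403×12.2))]
= (1/0.6970) ln[2.730 × 0.7944] = 1.435 × ln(2.168) = 1.435 × 0.7740 = 1.110 d.
D_c = (k_1/k_a) L₀ e^(−k_1 t_c) = (0.403/1.10) × 12.2 × e^(−0.403×1.110) = 0.3664 × 12.2 × 0.6392 = 2.857 mg/L.
Minimum DO = C_s − D_c = 9.95 − 2.857 = 7.093 mg/L.
x_c = v t_c = 0.255 m/s × 1.110 d × 86400 s/d = 24470 m ≈ 24.5 km.

t_c ≈ 1.11 d; D_c ≈ 2.86 mg/L; min DO ≈ 7.09 mg/L; x_c ≈ 24.5 km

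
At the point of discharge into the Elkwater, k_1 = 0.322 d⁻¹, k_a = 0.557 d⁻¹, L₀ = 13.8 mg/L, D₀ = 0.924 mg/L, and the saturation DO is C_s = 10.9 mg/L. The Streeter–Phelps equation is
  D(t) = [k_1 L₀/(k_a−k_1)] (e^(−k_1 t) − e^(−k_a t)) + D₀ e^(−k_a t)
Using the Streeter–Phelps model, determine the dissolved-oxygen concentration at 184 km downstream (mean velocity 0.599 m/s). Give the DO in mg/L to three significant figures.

DO ≈ 7.36 mg/L

Travel time t = x/v = 184 km / (0.599 m/s) = 184000 m / 0.599 m/s = 307200 s = 3.555 d.
k_1 L₀/(k_a−k_1) = 0.322×13.8/(0.557−0.322) = 4.444/0.2350 = 18.91 mg/L.
e^(−k_1 t) = e^(−0.322×3.555) = 0.3183; e^(−k_a t) = e^(−0.557×3.555) = 0.1380.
D = 18.91 × (0.3183 − 0.1380) + 0.924 × 0.1380 = 3.408 + 0.1275 = 3.536 mg/L.
DO = C_s − D = 10.9 − 3.536 = 7.364 mg/L.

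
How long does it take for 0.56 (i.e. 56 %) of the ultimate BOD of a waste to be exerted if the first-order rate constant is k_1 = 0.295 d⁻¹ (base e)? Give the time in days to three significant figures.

y/L₀ = 1 − e^(−k_1 t) = 0.56 ⇒ e^(−k_1 t) = 0.440
t = −ln(0.440) / 0.295 = 0.8210 / 0.295 = 2.783 d.

t ≈ 2.78 d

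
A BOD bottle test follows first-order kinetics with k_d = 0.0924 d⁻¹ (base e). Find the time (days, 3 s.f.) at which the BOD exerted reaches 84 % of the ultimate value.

t ≈ 19.8 d

y/L₀ = 1 − e^(−k_d t) = 0.84 ⇒ e^(−k_d t) = 0.160
t = −ln(0.160) / 0.0924 = 1.833 / 0.0924 = 19.83 d.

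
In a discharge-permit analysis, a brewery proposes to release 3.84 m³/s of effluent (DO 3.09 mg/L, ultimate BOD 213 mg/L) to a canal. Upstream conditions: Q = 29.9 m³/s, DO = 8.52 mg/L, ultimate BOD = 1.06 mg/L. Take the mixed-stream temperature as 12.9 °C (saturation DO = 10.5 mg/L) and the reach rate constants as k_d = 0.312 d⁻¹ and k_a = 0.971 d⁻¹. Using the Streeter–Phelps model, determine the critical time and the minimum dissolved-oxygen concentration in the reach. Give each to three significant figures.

Mixed DO = (29.9×8.52 + 3.84×3.09)/(29.9+3.84) = 266.6/33.74 = 7.902 mg/L.
Mixed L₀ = (29.9×1.06 + 3.84×213)/(33.74) = 849.6/33.74 = 25.18 mg/L.
Initial deficit D₀ = C_s − DO₀ = 10.5 − 7.902 = 2.598 mg/L.
t_c = (1/0.6590) ln[(0.971/0.312)(1 − 2.598×0.6590/(0.312×25.18))] = 1.517 × ln(2.434) = 1.350 d.
D_c = (0.312/0.971) × 25.18 × e^(−0.312×1.350) = 0.3213 × 25.18 × 0.6563 = 5.310 mg/L.
Minimum DO = 10.5 − 5.310 = 5.190 mg/L.

t_c ≈ 1.35 d; minimum DO ≈ 5.19 mg/L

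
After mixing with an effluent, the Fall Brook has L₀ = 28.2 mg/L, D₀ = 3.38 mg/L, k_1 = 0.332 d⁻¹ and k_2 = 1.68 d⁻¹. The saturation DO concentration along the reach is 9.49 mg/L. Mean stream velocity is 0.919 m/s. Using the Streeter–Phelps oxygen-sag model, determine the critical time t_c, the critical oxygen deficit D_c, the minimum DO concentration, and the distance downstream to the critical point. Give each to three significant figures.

t_c ≈ 0.708 d; D_c ≈ 4.41 mg/L; min DO ≈ 5.08 mg/L; x_c ≈ 56.2 km

t_c = [1/(k_2−k_1)] ln[(k_2/k_1)(1 − D₀(k_2−k_1)/(k_1 L₀))]
= [1/(1.68−0.332)] ln[(1.68/0.332)(1 − 3.38×1.348/(0.332×28.2))]
= (1/1.348) ln[5.060 × 0.5133] = 0.7418 × ln(2.598) = 0.7418 × 0.9546 = 0.7082 d.
L(t_c) = L₀ e^(−k_1 t_c) = 28.2 × 0.7905 = 22.29 mg/L, and at the critical point k_2 D_c = k_1 L, so D_c = (0.332/1.68) × 22.29 = 4.405 mg/L.
Minimum DO = C_s − D_c = 9.49 − 4.405 = 5.085 mg/L.
x_c = v t_c = 0.919 m/s × 0.7082 d × 86400 s/d = 56230 m ≈ 56.2 km.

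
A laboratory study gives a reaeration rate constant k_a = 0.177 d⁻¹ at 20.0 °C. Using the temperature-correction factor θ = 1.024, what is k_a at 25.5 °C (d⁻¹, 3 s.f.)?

k_a(T₂) = k_a(T₁) · θ^(T₂−T₁) = 0.177 × 1.024^(25.5−20.0)
= 0.177 × 1.024^5.50 = 0.177 × 1.139 = 0.2017 d⁻¹.

k_a ≈ 0.202 d⁻¹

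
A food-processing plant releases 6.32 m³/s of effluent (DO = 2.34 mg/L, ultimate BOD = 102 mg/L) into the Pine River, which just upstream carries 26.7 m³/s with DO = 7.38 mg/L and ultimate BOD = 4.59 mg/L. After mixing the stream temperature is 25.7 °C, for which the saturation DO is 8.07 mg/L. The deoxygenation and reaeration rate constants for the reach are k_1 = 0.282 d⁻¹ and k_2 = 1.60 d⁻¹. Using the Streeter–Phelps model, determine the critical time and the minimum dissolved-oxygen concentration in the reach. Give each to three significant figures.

t_c ≈ 1.01 d; minimum DO ≈ 4.99 mg/L

Mixed DO = (26.7×7.38 + 6.32×2.34)/(26.7+6.32) = 211.8/33.02 = 6.415 mg/L.
Mixed L₀ = (26.7×4.59 + 6.32×102)/(33.02) = 767.2/33.02 = 23.23 mg/L.
Initial deficit D₀ = C_s − DO₀ = 8.07 − 6.415 = 1.655 mg/L.
t_c = (1/1.318) ln[(1.60/0.282)(1 − 1.655×1.318/(0.282×23.23))] = 0.7587 × ln(3.785) = 1.010 d.
D_c = (0.282/1.60) × 23.23 × e^(−0.282×1.010) = 0.1762 × 23.23 × 0.7522 = 3.080 mg/L.
Minimum DO = 8.07 − 3.080 = 4.990 mg/L.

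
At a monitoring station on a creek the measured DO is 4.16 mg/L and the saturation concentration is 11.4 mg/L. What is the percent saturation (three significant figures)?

36.5 % saturation

% saturation = C/C_s × 100 = 4.16/11.4 × 100 = 36.5 %.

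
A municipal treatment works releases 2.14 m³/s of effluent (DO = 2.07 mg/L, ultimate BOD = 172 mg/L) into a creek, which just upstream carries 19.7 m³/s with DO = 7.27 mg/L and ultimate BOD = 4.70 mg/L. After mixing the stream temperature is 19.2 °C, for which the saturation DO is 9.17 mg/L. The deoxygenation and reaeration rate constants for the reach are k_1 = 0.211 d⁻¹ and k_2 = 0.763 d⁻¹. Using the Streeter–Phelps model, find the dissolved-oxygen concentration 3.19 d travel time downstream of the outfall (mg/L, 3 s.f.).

DO ≈ 5.55 mg/L

Mixed DO = (19.7×7.27 + 2.14×2.07)/(19.7+2.14) = 147.6/21.84 = 6.760 mg/L.
Mixed L₀ = (19.7×4.70 + 2.14×172)/(21.84) = 460.7/21.84 = 21.09 mg/L.
Initial deficit D₀ = C_s − DO₀ = 9.17 − 6.760 = 2.410 mg/L.
D(3.19) = [0.211×21.09/(0.763−0.211)](e^(−0.211×3.19) − e^(−0.763×3.19)) + 2.410 e^(−0.763×3.19)
= 8.063 × (0.5101 − 0.08769) + 2.410 × 0.08769 = 3.617 mg/L.
DO = 9.17 − 3.617 = 5.553 mg/L.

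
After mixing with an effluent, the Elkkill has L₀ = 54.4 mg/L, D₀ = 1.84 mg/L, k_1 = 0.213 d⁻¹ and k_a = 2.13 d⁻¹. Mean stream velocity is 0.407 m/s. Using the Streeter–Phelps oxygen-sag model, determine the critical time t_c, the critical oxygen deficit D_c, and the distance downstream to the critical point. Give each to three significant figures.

t_c = [1/(k_a−k_1)] ln[(k_a/k_1)(1 − D₀(k_a−k_1)/(k_1 L₀))]
= [1/(2.13−0.213)] ln[(2.13/0.213)(1 − 1.84×1.917/(0.213×54.4))]
= (1/1.917) ln[10.00 × 0.6956] = 0.5216 × ln(6.956) = 0.5216 × 1.940 = 1.012 d.
D_c = (k_1/k_a) L₀ e^(−k_1 t_c) = (0.213/2.13) × 54.4 × e^(−0.213×1.012) = 0.1000 × 54.4 × 0.8061 = 4.385 mg/L.
x_c = v t_c = 0.407 m/s × 1.012 d × 86400 s/d = 35580 m ≈ 35.6 km.

t_c ≈ 1.01 d; D_c ≈ 4.39 mg/L; x_c ≈ 35.6 km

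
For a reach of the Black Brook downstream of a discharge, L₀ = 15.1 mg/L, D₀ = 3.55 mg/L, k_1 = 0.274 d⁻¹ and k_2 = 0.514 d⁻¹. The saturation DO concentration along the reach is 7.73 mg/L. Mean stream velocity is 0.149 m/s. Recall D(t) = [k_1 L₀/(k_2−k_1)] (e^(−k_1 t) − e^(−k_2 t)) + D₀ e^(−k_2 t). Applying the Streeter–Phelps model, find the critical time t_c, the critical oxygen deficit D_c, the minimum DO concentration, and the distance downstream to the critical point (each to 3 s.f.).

t_c ≈ 1.66 d; D_c ≈ 5.11 mg/L; min DO ≈ 2.62 mg/L; x_c ≈ 21.4 km

At the critical point dD/dt = 0, so k_1 L₀ e^(−k_1 t) = k_2 D. Substituting D(t) from the Streeter–Phelps equation and solving for t gives
t_c = ln[(k_2/k_1)(1 − D₀(k_2−k_1)/(k_1 L₀))] / (k_2−k_1).
Here k_2−k_1 = 0.2400 d⁻¹ and 1 − D₀(k_2−k_1)/(k_1 L₀) = 1 − 3.55×0.2400/(0.274×15.1) = 0.7941, so
t_c = ln(1.876 × 0.7941) / 0.2400 = 0.3985 / 0.2400 = 1.660 d.
D_c = (k_1/k_2) L₀ e^(−k_1 t_c) = (0.274/0.514) × 15.1 × e^(−0.274×1.660) = 0.5331 × 15.1 × 0.6345 = 5.107 mg/L.
Minimum DO = C_s − D_c = 7.73 − 5.107 = 2.623 mg/L.
x_c = v t_c = 0.149 m/s × 1.660 d × 86400 s/d = 21380 m ≈ 21.4 km.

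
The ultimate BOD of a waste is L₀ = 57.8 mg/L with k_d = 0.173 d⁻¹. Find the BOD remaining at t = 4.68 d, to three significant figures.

L ≈ 25.7 mg/L

L_t = L₀ e^(−k_d t) = 57.8 × e^(−0.173×4.68) = 57.8 × 0.4450 = 25.72 mg/L.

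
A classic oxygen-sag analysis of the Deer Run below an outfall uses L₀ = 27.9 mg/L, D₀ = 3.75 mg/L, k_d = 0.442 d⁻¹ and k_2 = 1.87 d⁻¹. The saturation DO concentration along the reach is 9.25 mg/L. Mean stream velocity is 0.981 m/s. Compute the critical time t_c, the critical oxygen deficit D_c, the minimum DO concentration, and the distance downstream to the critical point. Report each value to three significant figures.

With k_2/k_d = 4.231 and 1 − D₀(k_2−k_d)/(k_d L₀) = 0.5658,
t_c = ln(4.231 × 0.5658) / (1.87 − 0.442) = ln(2.394) / 1.428 = 0.8728/1.428 = 0.6112 d.
L(t_c) = L₀ e^(−k_d t_c) = 27.9 × 0.7633 = 21.30 mg/L, and at the critical point k_2 D_c = k_d L, so D_c = (0.442/1.87) × 21.30 = 5.033 mg/L.
Minimum DO = C_s − D_c = 9.25 − 5.033 = 4.217 mg/L.
x_c = v t_c = 0.981 m/s × 0.6112 d × 86400 s/d = 51800 m ≈ 51.8 km.

t_c ≈ 0.611 d; D_c ≈ 5.03 mg/L; min DO ≈ 4.22 mg/L; x_c ≈ 51.8 km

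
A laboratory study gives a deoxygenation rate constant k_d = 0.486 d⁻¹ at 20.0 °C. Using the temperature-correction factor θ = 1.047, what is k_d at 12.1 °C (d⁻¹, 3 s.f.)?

k_d(T₂) = k_d(T₁) · θ^(T₂−T₁) = 0.486 × 1.047^(12.1−20.0)
= 0.486 × 1.047^-7.90 = 0.486 × 0.6957 = 0.3381 d⁻¹.

k_d ≈ 0.338 d⁻¹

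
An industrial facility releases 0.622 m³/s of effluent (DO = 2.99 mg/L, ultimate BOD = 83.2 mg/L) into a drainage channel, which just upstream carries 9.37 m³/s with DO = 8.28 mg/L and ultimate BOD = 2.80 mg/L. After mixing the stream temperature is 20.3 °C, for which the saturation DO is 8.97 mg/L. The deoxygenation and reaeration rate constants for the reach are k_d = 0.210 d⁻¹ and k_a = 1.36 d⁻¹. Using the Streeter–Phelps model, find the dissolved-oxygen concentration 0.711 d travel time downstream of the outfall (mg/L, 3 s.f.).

DO ≈ 7.90 mg/L

Mixed DO = (9.37×8.28 + 0.622×2.99)/(9.37+0.622) = 79.44/9.992 = 7.951 mg/L.
Mixed L₀ = (9.37×2.80 + 0.622×83.2)/(9.992) = 77.99/9.992 = 7.805 mg/L.
Initial deficit D₀ = C_s − DO₀ = 8.97 − 7.951 = 1.019 mg/L.
D(0.711) = [0.210×7.805/(1.36−0.210)](e^(−0.210×0.711) − e^(−1.36×0.711)) + 1.019 e^(−1.36×0.711)
= 1.425 × (0.8613 − 0.3802) + 1.019 × 0.3802 = 1.073 mg/L.
DO = 8.97 − 1.073 = 7.897 mg/L.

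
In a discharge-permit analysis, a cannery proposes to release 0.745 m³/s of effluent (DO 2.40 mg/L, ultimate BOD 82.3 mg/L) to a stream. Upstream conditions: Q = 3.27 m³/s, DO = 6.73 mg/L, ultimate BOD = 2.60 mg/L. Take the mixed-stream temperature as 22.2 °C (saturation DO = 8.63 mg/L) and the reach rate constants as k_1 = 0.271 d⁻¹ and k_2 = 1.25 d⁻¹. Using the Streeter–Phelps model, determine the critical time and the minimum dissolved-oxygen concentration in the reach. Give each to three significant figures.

t_c ≈ 0.719 d; minimum DO ≈ 5.53 mg/L

Mixed DO = (3.27×6.73 + 0.745×2.40)/(3.27+0.745) = 23.80/4.015 = 5.927 mg/L.
Mixed L₀ = (3.27×2.60 + 0.745×82.3)/(4.015) = 69.82/4.015 = 17.39 mg/L.
Initial deficit D₀ = C_s − DO₀ = 8.63 − 5.927 = 2.703 mg/L.
t_c = (1/0.9790) ln[(1.25/0.271)(1 − 2.703×0.9790/(0.271×17.39))] = 1.021 × ln(2.022) = 0.7191 d.
D_c = (0.271/1.25) × 17.39 × e^(−0.271×0.7191) = 0.2168 × 17.39 × 0.8229 = 3.102 mg/L.
Minimum DO = 8.63 − 3.102 = 5.528 mg/L.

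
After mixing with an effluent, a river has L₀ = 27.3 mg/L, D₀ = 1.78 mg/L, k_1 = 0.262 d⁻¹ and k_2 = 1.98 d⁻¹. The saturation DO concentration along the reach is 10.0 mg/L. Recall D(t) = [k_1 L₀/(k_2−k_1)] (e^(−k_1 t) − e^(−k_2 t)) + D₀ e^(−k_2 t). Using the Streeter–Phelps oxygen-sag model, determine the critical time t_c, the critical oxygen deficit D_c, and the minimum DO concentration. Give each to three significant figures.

With k_2/k_1 = 7.557 and 1 − D₀(k_2−k_1)/(k_1 L₀) = 0.5725,
t_c = ln(7.557 × 0.5725) / (1.98 − 0.262) = ln(4.326) / 1.718 = 1.465/1.718 = 0.8526 d.
L(t_c) = L₀ e^(−k_1 t_c) = 27.3 × 0.7998 = 21.84 mg/L, and at the critical point k_2 D_c = k_1 L, so D_c = (0.262/1.98) × 21.84 = 2.889 mg/L.
Minimum DO = C_s − D_c = 10.0 − 2.889 = 7.111 mg/L.

t_c ≈ 0.853 d; D_c ≈ 2.89 mg/L; min DO ≈ 7.11 mg/L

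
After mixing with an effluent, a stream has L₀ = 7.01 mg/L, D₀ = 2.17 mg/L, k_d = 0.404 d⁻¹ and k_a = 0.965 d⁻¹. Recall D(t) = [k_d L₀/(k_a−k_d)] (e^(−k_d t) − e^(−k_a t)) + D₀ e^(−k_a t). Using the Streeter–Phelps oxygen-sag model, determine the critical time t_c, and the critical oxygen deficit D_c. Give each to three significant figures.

t_c = [1/(k_a−k_d)] ln[(k_a/k_d)(1 − D₀(k_a−k_d)/(k_d L₀))]
= [1/(0.965−0.404)] ln[(0.965/0.404)(1 − 2.17×0.5610/(0.404×7.01))]
= (1/0.5610) ln[2.389 × 0.5701] = 1.783 × ln(1.362) = 1.783 × 0.3088 = 0.5505 d.
D_c = (k_d/k_a) L₀ e^(−k_d t_c) = (0.404/0.965) × 7.01 × e^(−0.404×0.5505) = 0.4187 × 7.01 × 0.8006 = 2.350 mg/L.

t_c ≈ 0.551 d; D_c ≈ 2.35 mg/L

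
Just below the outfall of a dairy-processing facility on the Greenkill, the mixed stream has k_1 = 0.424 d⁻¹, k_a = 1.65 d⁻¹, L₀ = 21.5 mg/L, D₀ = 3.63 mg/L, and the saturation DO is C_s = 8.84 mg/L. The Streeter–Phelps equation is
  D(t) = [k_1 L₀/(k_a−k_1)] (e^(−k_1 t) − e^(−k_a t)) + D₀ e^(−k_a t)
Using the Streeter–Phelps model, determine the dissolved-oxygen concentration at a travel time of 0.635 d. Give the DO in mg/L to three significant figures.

k_1 L₀/(k_a−k_1) = 0.424×21.5/(1.65−0.424) = 9.116/1.226 = 7.436 mg/L.
e^(−k_1 t) = e^(−0.424×0.6350) = 0.7640; e^(−k_a t) = e^(−1.65×0.6350) = 0.3507.
D = 7.436 × (0.7640 − 0.3507) + 3.63 × 0.3507 = 3.073 + 1.273 = 4.346 mg/L.
DO = C_s − D = 8.84 − 4.346 = 4.494 mg/L.

DO ≈ 4.49 mg/L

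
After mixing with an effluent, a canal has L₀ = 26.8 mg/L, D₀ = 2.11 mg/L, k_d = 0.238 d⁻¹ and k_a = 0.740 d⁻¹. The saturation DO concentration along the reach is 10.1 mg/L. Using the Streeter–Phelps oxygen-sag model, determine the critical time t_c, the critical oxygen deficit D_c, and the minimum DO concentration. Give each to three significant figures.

t_c = [1/(k_a−k_d)] ln[(k_a/k_d)(1 − D₀(k_a−k_d)/(k_d L₀))]
= [1/(0.740−0.238)] ln[(0.740/0.238)(1 − 2.11×0.5020/(0.238×26.8))]
= (1/0.5020) ln[3.109 × 0.8339] = 1.992 × ln(2.593) = 1.992 × 0.9528 = 1.898 d.
L(t_c) = L₀ e^(−k_d t_c) = 26.8 × 0.6365 = 17.06 mg/L, and at the critical point k_a D_c = k_d L, so D_c = (0.238/0.740) × 17.06 = 5.487 mg/L.
Minimum DO = C_s − D_c = 10.1 − 5.487 = 4.613 mg/L.

t_c ≈ 1.90 d; D_c ≈ 5.49 mg/L; min DO ≈ 4.61 mg/L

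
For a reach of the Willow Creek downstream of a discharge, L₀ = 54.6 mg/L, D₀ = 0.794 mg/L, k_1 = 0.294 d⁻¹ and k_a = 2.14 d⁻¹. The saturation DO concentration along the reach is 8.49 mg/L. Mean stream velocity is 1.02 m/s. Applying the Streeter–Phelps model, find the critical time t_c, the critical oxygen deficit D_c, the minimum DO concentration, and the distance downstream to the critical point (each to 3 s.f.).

With k_a/k_1 = 7.279 and 1 − D₀(k_a−k_1)/(k_1 L₀) = 0.9087,
t_c = ln(7.279 × 0.9087) / (2.14 − 0.294) = ln(6.614) / 1.846 = 1.889/1.846 = 1.023 d.
L(t_c) = L₀ e^(−k_1 t_c) = 54.6 × 0.7402 = 40.41 mg/L, and at the critical point k_a D_c = k_1 L, so D_c = (0.294/2.14) × 40.41 = 5.552 mg/L.
Minimum DO = C_s − D_c = 8.49 − 5.552 = 2.938 mg/L.
x_c = v t_c = 1.02 m/s × 1.023 d × 86400 s/d = 90190 m ≈ 90.2 km.

t_c ≈ 1.02 d; D_c ≈ 5.55 mg/L; min DO ≈ 2.94 mg/L; x_c ≈ 90.2 km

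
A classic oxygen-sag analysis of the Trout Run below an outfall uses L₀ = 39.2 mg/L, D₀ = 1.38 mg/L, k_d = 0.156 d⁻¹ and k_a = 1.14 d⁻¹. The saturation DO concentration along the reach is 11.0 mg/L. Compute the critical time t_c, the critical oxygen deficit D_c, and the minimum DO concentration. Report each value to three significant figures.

t_c ≈ 1.77 d; D_c ≈ 4.07 mg/L; min DO ≈ 6.93 mg/L

At the critical point dD/dt = 0, so k_d L₀ e^(−k_d t) = k_a D. Substituting D(t) from the Streeter–Phelps equation and solving for t gives
t_c = ln[(k_a/k_d)(1 − D₀(k_a−k_d)/(k_d L₀))] / (k_a−k_d).
Here k_a−k_d = 0.9840 d⁻¹ and 1 − D₀(k_a−k_d)/(k_d L₀) = 1 − 1.38×0.9840/(0.156×39.2) = 0.7779, so
t_c = ln(7.308 × 0.7779) / 0.9840 = 1.738 / 0.9840 = 1.766 d.
D_c = (k_d/k_a) L₀ e^(−k_d t_c) = (0.156/1.14) × 39.2 × e^(−0.156×1.766) = 0.1368 × 39.2 × 0.7592 = 4.072 mg/L.
Minimum DO = C_s − D_c = 11.0 − 4.072 = 6.928 mg/L.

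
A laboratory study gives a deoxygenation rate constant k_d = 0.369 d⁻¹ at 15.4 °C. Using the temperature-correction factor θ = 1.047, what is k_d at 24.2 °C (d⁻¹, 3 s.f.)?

k_d(T₂) = k_d(T₁) · θ^(T₂−T₁) = 0.369 × 1.047^(24.2−15.4)
= 0.369 × 1.047^8.80 = 0.369 × 1.498 = 0.5528 d⁻¹.

k_d ≈ 0.553 d⁻¹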